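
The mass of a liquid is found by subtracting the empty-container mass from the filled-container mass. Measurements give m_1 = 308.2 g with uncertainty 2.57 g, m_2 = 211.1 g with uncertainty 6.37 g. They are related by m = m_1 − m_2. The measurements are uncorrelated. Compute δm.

6.87 g

Each term contributes (cᵢ δxᵢ)² to (δm)²:
  (δm_1)² = 6.60;  (δm_2)² = 40.6
δm = √(47.2) = 6.87 g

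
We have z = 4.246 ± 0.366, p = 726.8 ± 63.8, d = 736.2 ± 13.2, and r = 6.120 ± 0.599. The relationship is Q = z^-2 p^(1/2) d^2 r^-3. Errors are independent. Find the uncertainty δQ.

1220

Relative error in a monomial: (δQ/Q)² = Σ (nᵢ · δxᵢ/xᵢ)².
  (-2·δz/z)² = (-2×0.0862)² = 0.0297;  (½·δp/p)² = (0.5×0.0878)² = 0.00193;  (2·δd/d)² = (2×0.0179)² = 0.00129;  (-3·δr/r)² = (-3×0.0979)² = 0.0862
δQ/Q = √(0.119) = 0.345
Q = 3536, so δQ = 0.345 × 3536 = 1220.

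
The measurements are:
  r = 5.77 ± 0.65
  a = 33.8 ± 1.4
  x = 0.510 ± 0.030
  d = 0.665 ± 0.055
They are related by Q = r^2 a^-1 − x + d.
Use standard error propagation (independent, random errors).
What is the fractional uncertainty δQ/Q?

Let p = r^2·a^-1 = 0.985. δp/p = √((2·δr/r)² + (-1·δa/a)²) = √(0.0508 + 0.00172) = 0.229, so δp = 0.226.
Q = p − x + d: δQ = √(δp² + δx² + δd²) = √(0.0509 + 0.000900 + 0.00302) = 0.234
Q = 1.14, so δQ/Q = 0.234/1.14 = 0.205.

0.205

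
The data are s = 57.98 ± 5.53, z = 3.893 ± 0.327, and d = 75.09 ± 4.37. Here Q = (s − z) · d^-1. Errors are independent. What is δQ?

0.0849

Let u = s − z = 54.09. δu = √(δs² + δz²) = √(30.6 + 0.107) = 5.54, so δu/u = 0.102.
Q is then a monomial in u, d:
δQ/Q = √((δu/u)² + (-1·δd/d)²) = √(0.0105 + 0.00339) = 0.118
Q = 0.7203, so δQ = 0.118 × 0.7203 = 0.0849.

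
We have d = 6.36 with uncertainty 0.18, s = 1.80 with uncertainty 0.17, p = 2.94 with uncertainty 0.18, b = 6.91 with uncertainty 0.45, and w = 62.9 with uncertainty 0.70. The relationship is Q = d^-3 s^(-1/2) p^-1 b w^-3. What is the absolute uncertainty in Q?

3.73e-09

Q is a product of powers, so relative uncertainties combine in quadrature:
  (-3·δd/d)² = (-3×0.0283)² = 0.00721;  (−½·δs/s)² = (-0.5×0.0944)² = 0.00223;  (-1·δp/p)² = (-1×0.0612)² = 0.00375;  (1·δb/b)² = (1×0.0651)² = 0.00424;  (-3·δw/w)² = (-3×0.0111)² = 0.00111
δQ/Q = √(0.0185) = 0.136
Q = 2.74e-08, so δQ = 0.136 × 2.74e-08 = 3.73e-09.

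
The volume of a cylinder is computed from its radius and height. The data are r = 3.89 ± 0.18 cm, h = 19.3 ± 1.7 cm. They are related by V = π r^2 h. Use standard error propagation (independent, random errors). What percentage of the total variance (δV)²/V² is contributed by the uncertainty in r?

(δV/V)² = (2·δr/r)² + (1·δh/h)²
  r term: (2×0.0463)² = 0.00856
  h term: (1×0.0881)² = 0.00776
Total = 0.0163. Share from r = 0.00856/0.0163 = 0.525.

52.5%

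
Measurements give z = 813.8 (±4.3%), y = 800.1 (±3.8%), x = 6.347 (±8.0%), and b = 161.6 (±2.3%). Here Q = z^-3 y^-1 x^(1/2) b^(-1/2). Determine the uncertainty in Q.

6.47e-14

Since Q is a product/quotient, work with relative uncertainties:
  (-3·δz/z)² = (-3×0.0430)² = 0.0166;  (-1·δy/y)² = (-1×0.0380)² = 0.00144;  (½·δx/x)² = (0.5×0.0800)² = 0.00160;  (−½·δb/b)² = (-0.5×0.0230)² = 0.000132
δQ/Q = √(0.0198) = 0.141
Q = 4.596e-13, so δQ = 0.141 × 4.596e-13 = 6.47e-14.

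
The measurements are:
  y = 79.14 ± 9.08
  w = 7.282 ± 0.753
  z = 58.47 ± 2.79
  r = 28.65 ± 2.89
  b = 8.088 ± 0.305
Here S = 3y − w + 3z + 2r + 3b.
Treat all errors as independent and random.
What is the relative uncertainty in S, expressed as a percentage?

Absolute uncertainties add in quadrature for a linear combination:
  (3·δy)² = 742;  (δw)² = 0.567;  (3·δz)² = 70.1;  (2·δr)² = 33.4;  (3·δb)² = 0.837
δS = √(847) = 29.1
S = 487.1, so δS/S = 29.1/487.1 = 0.0597.

5.97%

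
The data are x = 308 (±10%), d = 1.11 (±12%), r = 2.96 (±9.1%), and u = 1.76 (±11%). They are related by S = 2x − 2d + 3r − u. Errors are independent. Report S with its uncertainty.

621 ± 61.6

For a sum/difference, combine absolute errors in quadrature:
  (2·δx)² = 3790;  (2·δd)² = 0.0710;  (3·δr)² = 0.653;  (δu)² = 0.0375
δS = √(3800) = 61.6
S = 621.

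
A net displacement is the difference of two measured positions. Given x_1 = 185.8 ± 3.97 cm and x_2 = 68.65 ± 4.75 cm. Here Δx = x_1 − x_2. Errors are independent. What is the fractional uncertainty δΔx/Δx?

0.0528

Δx is a linear combination, so absolute uncertainties add in quadrature:
  (δx_1)² = 15.8;  (δx_2)² = 22.6
δΔx = √(38.3) = 6.19 cm
Δx = 117.2 cm, so δΔx/Δx = 6.19/117.2 = 0.0528.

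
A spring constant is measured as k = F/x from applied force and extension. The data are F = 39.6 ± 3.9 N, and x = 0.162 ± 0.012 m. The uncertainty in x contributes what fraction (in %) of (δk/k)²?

36.1%

(δk/k)² = (1·δF/F)² + (-1·δx/x)²
  F term: (1×0.0985)² = 0.00970
  x term: (-1×0.0741)² = 0.00549
Total = 0.0152. Share from x = 0.00549/0.0152 = 0.361.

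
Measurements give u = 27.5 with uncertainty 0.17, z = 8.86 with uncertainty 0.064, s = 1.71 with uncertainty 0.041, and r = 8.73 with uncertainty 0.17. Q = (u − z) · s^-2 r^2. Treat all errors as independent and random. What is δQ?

30.4

Let w = u − z = 18.6. δw = √(δu² + δz²) = √(0.0289 + 0.00410) = 0.182, so δw/w = 0.00975.
Q is then a monomial in w, s, r:
δQ/Q = √((δw/w)² + (-2·δs/s)² + (2·δr/r)²) = √(9.5e-05 + 0.00230 + 0.00152) = 0.0625
Q = 486, so δQ = 0.0625 × 486 = 30.4.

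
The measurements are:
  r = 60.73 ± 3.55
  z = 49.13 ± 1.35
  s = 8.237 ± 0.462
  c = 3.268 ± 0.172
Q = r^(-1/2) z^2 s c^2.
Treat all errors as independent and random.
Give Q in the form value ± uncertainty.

27250 ± 3670

Each factor contributes (exponent × relative error)² to (δQ/Q)²:
  (−½·δr/r)² = (-0.5×0.0585)² = 0.000854;  (2·δz/z)² = (2×0.0275)² = 0.00302;  (1·δs/s)² = (1×0.0561)² = 0.00315;  (2·δc/c)² = (2×0.0526)² = 0.0111
δQ/Q = √(0.0181) = 0.135
Q = 27250, so δQ = 0.135 × 27250 = 3670.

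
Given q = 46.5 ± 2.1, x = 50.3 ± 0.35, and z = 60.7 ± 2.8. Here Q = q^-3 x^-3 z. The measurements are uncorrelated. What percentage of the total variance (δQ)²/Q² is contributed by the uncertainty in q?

87.7%

(δQ/Q)² = (-3·δq/q)² + (-3·δx/x)² + (1·δz/z)²
  q term: (-3×0.0452)² = 0.0184
  x term: (-3×0.00696)² = 0.000436
  z term: (1×0.0461)² = 0.00213
Total = 0.0209. Share from q = 0.0184/0.0209 = 0.877.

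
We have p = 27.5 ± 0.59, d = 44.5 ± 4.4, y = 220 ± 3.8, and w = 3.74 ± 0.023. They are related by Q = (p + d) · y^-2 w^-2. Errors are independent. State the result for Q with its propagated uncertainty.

Let u = p + d = 72.0. δu = √(δp² + δd²) = √(0.348 + 19.4) = 4.44, so δu/u = 0.0617.
Q is then a monomial in u, y, w:
δQ/Q = √((δu/u)² + (-2·δy/y)² + (-2·δw/w)²) = √(0.00380 + 0.00119 + 0.000151) = 0.0717
Q = 0.000106, so δQ = 0.0717 × 0.000106 = 7.63e-06.

(1.06 ± 0.0763) × 10^-4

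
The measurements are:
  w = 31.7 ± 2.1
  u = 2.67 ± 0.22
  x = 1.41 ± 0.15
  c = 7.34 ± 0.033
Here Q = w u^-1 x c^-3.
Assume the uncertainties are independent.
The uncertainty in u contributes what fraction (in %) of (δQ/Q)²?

29.9%

(δQ/Q)² = (1·δw/w)² + (-1·δu/u)² + (1·δx/x)² + (-3·δc/c)²
  w term: (1×0.0662)² = 0.00439
  u term: (-1×0.0824)² = 0.00679
  x term: (1×0.106)² = 0.0113
  c term: (-3×0.00450)² = 0.000182
Total = 0.0227. Share from u = 0.00679/0.0227 = 0.299.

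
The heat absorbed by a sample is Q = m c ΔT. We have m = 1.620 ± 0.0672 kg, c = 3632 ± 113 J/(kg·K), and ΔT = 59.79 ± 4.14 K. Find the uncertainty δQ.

30400 J

Each factor contributes (exponent × relative error)² to (δQ/Q)²:
  (1·δm/m)² = (1×0.0415)² = 0.00172;  (1·δc/c)² = (1×0.0311)² = 0.000968;  (1·δΔT/ΔT)² = (1×0.0692)² = 0.00479
δQ/Q = √(0.00748) = 0.0865
Q = 351800 J, so δQ = 0.0865 × 351800 = 30400 J.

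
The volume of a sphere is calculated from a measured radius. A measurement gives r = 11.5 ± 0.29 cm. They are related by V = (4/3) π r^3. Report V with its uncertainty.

Products/powers → add relative errors in quadrature, weighted by exponent:
  (3·δr/r)² = (3×0.0252)² = 0.00572
δV/V = √(0.00572) = 0.0757
V = 6370 cm^3, so δV = 0.0757 × 6370 = 482 cm^3.

6370 ± 482 cm^3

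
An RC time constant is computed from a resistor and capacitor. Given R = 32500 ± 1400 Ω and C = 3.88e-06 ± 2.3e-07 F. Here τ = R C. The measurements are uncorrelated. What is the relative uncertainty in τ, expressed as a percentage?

Each factor contributes (exponent × relative error)² to (δτ/τ)²:
  (1·δR/R)² = (1×0.0431)² = 0.00186;  (1·δC/C)² = (1×0.0593)² = 0.00351
δτ/τ = √(0.00537) = 0.0733

7.33%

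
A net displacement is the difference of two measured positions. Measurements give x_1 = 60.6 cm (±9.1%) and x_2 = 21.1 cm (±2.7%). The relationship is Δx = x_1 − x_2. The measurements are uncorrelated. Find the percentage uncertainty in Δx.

Sums and differences: (δΔx)² = Σ (cᵢ δxᵢ)².
  (δx_1)² = 30.4;  (δx_2)² = 0.325
δΔx = √(30.7) = 5.54 cm
Δx = 39.5 cm, so δΔx/Δx = 5.54/39.5 = 0.140.

14.0%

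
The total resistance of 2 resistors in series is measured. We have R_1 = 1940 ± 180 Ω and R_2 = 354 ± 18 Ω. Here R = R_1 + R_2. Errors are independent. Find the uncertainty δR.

181 Ω

Absolute uncertainties add in quadrature for a linear combination:
  (δR_1)² = 32400;  (δR_2)² = 324
δR = √(32700) = 181 Ω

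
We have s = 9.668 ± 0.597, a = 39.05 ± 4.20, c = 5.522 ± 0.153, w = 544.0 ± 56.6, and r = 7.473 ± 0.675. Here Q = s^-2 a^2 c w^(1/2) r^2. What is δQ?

36700

For a monomial Q ∝ s^-2, a^2, c, w^(1/2), r^2, fractional errors add in quadrature:
  (-2·δs/s)² = (-2×0.0618)² = 0.0153;  (2·δa/a)² = (2×0.108)² = 0.0463;  (1·δc/c)² = (1×0.0277)² = 0.000768;  (½·δw/w)² = (0.5×0.104)² = 0.00271;  (2·δr/r)² = (2×0.0903)² = 0.0326
δQ/Q = √(0.0976) = 0.312
Q = 117300, so δQ = 0.312 × 117300 = 36700.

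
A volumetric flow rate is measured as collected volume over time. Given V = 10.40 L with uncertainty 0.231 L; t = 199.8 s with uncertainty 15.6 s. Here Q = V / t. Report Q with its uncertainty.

0.05205 ± 0.00423 L/s

Since Q is a product/quotient, work with relative uncertainties:
  (1·δV/V)² = (1×0.0222)² = 0.000493;  (-1·δt/t)² = (-1×0.0781)² = 0.00610
δQ/Q = √(0.00659) = 0.0812
Q = 0.05205 L/s, so δQ = 0.0812 × 0.05205 = 0.00423 L/s.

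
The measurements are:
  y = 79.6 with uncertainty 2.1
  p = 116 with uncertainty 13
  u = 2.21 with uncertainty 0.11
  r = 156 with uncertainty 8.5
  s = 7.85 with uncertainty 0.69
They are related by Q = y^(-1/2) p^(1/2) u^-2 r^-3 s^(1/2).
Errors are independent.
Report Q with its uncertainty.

(1.82 ± 0.373) × 10^-7

Since Q is a product/quotient, work with relative uncertainties:
  (−½·δy/y)² = (-0.5×0.0264)² = 0.000174;  (½·δp/p)² = (0.5×0.112)² = 0.00314;  (-2·δu/u)² = (-2×0.0498)² = 0.00991;  (-3·δr/r)² = (-3×0.0545)² = 0.0267;  (½·δs/s)² = (0.5×0.0879)² = 0.00193
δQ/Q = √(0.0419) = 0.205
Q = 1.82e-07, so δQ = 0.205 × 1.82e-07 = 3.73e-08.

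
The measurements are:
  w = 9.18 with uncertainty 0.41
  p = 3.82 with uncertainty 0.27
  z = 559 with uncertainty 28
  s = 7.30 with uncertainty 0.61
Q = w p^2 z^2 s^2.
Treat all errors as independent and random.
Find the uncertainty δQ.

5.46e+08

For a monomial Q ∝ w, p^2, z^2, s^2, fractional errors add in quadrature:
  (1·δw/w)² = (1×0.0447)² = 0.00199;  (2·δp/p)² = (2×0.0707)² = 0.0200;  (2·δz/z)² = (2×0.0501)² = 0.0100;  (2·δs/s)² = (2×0.0836)² = 0.0279
δQ/Q = √(0.0599) = 0.245
Q = 2.23e+09, so δQ = 0.245 × 2.23e+09 = 5.46e+08.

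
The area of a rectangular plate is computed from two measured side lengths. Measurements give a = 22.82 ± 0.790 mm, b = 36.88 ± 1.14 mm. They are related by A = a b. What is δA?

Each factor contributes (exponent × relative error)² to (δA/A)²:
  (1·δa/a)² = (1×0.0346)² = 0.00120;  (1·δb/b)² = (1×0.0309)² = 0.000955
δA/A = √(0.00215) = 0.0464
A = 841.6 mm^2, so δA = 0.0464 × 841.6 = 39.1 mm^2.

39.1 mm^2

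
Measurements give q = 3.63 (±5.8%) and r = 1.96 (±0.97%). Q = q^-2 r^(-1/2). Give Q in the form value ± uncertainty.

0.0542 ± 0.00629

Q is a product of powers, so relative uncertainties combine in quadrature:
  (-2·δq/q)² = (-2×0.0580)² = 0.0135;  (−½·δr/r)² = (-0.5×0.00970)² = 2.35e-05
δQ/Q = √(0.0135) = 0.116
Q = 0.0542, so δQ = 0.116 × 0.0542 = 0.00629.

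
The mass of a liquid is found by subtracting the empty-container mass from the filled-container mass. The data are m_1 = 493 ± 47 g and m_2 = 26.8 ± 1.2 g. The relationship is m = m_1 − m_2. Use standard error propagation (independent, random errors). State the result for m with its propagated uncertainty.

Each term contributes (cᵢ δxᵢ)² to (δm)²:
  (δm_1)² = 2210;  (δm_2)² = 1.44
δm = √(2210) = 47.0 g
m = 466 g.

466 ± 47.0 g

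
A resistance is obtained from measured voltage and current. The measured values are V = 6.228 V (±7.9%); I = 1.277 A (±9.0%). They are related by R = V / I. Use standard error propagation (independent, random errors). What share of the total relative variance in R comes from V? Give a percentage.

(δR/R)² = (1·δV/V)² + (-1·δI/I)²
  V term: (1×0.0790)² = 0.00624
  I term: (-1×0.0900)² = 0.00810
Total = 0.0143. Share from V = 0.00624/0.0143 = 0.435.

43.5%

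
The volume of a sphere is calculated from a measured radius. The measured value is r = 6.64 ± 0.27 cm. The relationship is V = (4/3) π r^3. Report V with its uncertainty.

1230 ± 150 cm^3

V is a product of powers, so relative uncertainties combine in quadrature:
  (3·δr/r)² = (3×0.0407)² = 0.0149
δV/V = √(0.0149) = 0.122
V = 1230 cm^3, so δV = 0.122 × 1230 = 150 cm^3.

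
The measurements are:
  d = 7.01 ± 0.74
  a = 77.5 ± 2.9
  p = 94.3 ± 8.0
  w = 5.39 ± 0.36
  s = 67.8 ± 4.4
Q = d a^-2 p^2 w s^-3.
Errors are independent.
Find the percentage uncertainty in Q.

29.6%

Relative error in a monomial: (δQ/Q)² = Σ (nᵢ · δxᵢ/xᵢ)².
  (1·δd/d)² = (1×0.106)² = 0.0111;  (-2·δa/a)² = (-2×0.0374)² = 0.00560;  (2·δp/p)² = (2×0.0848)² = 0.0288;  (1·δw/w)² = (1×0.0668)² = 0.00446;  (-3·δs/s)² = (-3×0.0649)² = 0.0379
δQ/Q = √(0.0879) = 0.296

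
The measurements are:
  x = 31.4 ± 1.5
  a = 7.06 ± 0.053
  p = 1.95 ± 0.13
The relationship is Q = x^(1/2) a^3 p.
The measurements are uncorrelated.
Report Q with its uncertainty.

Each factor contributes (exponent × relative error)² to (δQ/Q)²:
  (½·δx/x)² = (0.5×0.0478)² = 0.000571;  (3·δa/a)² = (3×0.00751)² = 0.000507;  (1·δp/p)² = (1×0.0667)² = 0.00444
δQ/Q = √(0.00552) = 0.0743
Q = 3850, so δQ = 0.0743 × 3850 = 286.

3850 ± 286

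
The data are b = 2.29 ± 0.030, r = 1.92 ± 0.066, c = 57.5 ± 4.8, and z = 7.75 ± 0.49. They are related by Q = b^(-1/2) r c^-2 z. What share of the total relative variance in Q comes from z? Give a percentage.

12.1%

(δQ/Q)² = (−½·δb/b)² + (1·δr/r)² + (-2·δc/c)² + (1·δz/z)²
  b term: (-0.5×0.0131)² = 4.29e-05
  r term: (1×0.0344)² = 0.00118
  c term: (-2×0.0835)² = 0.0279
  z term: (1×0.0632)² = 0.00400
Total = 0.0331. Share from z = 0.00400/0.0331 = 0.121.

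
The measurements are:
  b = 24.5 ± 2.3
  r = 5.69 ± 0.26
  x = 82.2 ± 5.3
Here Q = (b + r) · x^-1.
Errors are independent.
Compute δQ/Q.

Let u = b + r = 30.2. δu = √(δb² + δr²) = √(5.29 + 0.0676) = 2.31, so δu/u = 0.0767.
Q is then a monomial in u, x:
δQ/Q = √((δu/u)² + (-1·δx/x)²) = √(0.00588 + 0.00416) = 0.100

0.100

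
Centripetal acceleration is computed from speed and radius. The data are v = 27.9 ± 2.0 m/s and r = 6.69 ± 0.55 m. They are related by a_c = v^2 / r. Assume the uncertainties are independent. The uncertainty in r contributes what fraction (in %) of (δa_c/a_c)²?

24.7%

(δa_c/a_c)² = (2·δv/v)² + (-1·δr/r)²
  v term: (2×0.0717)² = 0.0206
  r term: (-1×0.0822)² = 0.00676
Total = 0.0273. Share from r = 0.00676/0.0273 = 0.247.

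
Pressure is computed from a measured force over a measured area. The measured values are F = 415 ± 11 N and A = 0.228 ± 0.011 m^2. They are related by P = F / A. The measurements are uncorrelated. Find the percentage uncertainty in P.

5.50%

P is a product of powers, so relative uncertainties combine in quadrature:
  (1·δF/F)² = (1×0.0265)² = 0.000703;  (-1·δA/A)² = (-1×0.0482)² = 0.00233
δP/P = √(0.00303) = 0.0550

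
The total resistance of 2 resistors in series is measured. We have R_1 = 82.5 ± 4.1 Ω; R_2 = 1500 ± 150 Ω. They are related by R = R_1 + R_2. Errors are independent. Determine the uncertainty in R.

150 Ω

R is a linear combination, so absolute uncertainties add in quadrature:
  (δR_1)² = 16.8;  (δR_2)² = 22500
δR = √(22500) = 150 Ω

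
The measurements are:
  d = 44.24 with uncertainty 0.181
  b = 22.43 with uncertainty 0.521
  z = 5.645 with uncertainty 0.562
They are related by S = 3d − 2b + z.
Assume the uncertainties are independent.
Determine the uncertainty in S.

For a sum/difference, combine absolute errors in quadrature:
  (3·δd)² = 0.295;  (2·δb)² = 1.09;  (δz)² = 0.316
δS = √(1.70) = 1.30

1.30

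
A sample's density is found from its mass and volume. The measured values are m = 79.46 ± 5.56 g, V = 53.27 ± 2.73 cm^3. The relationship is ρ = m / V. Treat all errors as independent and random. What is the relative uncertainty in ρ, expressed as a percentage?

8.67%

ρ is a product of powers, so relative uncertainties combine in quadrature:
  (1·δm/m)² = (1×0.0700)² = 0.00490;  (-1·δV/V)² = (-1×0.0512)² = 0.00263
δρ/ρ = √(0.00752) = 0.0867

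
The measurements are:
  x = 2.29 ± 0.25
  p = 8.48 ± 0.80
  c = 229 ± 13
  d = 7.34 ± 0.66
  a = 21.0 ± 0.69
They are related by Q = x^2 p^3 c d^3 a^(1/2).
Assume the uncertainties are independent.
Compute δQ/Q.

For a monomial Q ∝ x^2, p^3, c, d^3, a^(1/2), fractional errors add in quadrature:
  (2·δx/x)² = (2×0.109)² = 0.0477;  (3·δp/p)² = (3×0.0943)² = 0.0801;  (1·δc/c)² = (1×0.0568)² = 0.00322;  (3·δd/d)² = (3×0.0899)² = 0.0728;  (½·δa/a)² = (0.5×0.0329)² = 0.000270
δQ/Q = √(0.204) = 0.452

0.452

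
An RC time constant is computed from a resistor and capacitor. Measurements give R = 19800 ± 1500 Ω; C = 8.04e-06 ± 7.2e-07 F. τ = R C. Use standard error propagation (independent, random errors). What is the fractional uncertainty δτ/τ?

τ is a product of powers, so relative uncertainties combine in quadrature:
  (1·δR/R)² = (1×0.0758)² = 0.00574;  (1·δC/C)² = (1×0.0896)² = 0.00802
δτ/τ = √(0.0138) = 0.117

0.117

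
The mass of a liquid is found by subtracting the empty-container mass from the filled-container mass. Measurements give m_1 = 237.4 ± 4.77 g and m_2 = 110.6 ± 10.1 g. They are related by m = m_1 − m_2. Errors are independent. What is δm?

11.2 g

Absolute uncertainties add in quadrature for a linear combination:
  (δm_1)² = 22.8;  (δm_2)² = 102
δm = √(125) = 11.2 g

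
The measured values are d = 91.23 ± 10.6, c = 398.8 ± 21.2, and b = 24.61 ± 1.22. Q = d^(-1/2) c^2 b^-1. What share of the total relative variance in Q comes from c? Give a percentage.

(δQ/Q)² = (−½·δd/d)² + (2·δc/c)² + (-1·δb/b)²
  d term: (-0.5×0.116)² = 0.00338
  c term: (2×0.0532)² = 0.0113
  b term: (-1×0.0496)² = 0.00246
Total = 0.0171. Share from c = 0.0113/0.0171 = 0.660.

66.0%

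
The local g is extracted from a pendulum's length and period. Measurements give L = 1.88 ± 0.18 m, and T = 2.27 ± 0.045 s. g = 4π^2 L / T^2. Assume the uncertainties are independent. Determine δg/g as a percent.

10.4%

Each factor contributes (exponent × relative error)² to (δg/g)²:
  (1·δL/L)² = (1×0.0957)² = 0.00917;  (-2·δT/T)² = (-2×0.0198)² = 0.00157
δg/g = √(0.0107) = 0.104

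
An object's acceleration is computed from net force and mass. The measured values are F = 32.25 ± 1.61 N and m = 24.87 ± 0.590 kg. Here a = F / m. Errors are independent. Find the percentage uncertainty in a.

5.53%

For a monomial a ∝ F, m^-1, fractional errors add in quadrature:
  (1·δF/F)² = (1×0.0499)² = 0.00249;  (-1·δm/m)² = (-1×0.0237)² = 0.000563
δa/a = √(0.00306) = 0.0553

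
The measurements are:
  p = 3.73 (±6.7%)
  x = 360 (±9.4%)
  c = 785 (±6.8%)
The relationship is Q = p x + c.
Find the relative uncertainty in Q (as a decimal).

0.0770

Let w = p·x = 1340. δw/w = √((1·δp/p)² + (1·δx/x)²) = √(0.00449 + 0.00884) = 0.115, so δw = 155.
Q = w + c: δQ = √(δw² + δc²) = √(24000 + 2850) = 164
Q = 2130, so δQ/Q = 164/2130 = 0.0770.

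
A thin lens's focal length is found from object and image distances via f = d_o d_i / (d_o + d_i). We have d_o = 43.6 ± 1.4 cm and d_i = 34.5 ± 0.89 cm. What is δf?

∂f/∂d_o = (d_i/(d_o+d_i))² = 0.195;  ∂f/∂d_i = (d_o/(d_o+d_i))² = 0.312
δf = √((∂f/∂d_o · δd_o)² + (∂f/∂d_i · δd_i)²) = √(0.0746 + 0.0769) = 0.389 cm

0.389 cm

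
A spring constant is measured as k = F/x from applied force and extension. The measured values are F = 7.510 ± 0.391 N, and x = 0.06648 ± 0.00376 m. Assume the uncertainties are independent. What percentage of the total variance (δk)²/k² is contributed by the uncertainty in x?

(δk/k)² = (1·δF/F)² + (-1·δx/x)²
  F term: (1×0.0521)² = 0.00271
  x term: (-1×0.0566)² = 0.00320
Total = 0.00591. Share from x = 0.00320/0.00591 = 0.541.

54.1%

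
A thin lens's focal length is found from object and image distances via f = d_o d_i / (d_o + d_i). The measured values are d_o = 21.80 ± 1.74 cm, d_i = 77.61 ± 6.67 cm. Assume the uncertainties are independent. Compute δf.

∂f/∂d_o = (d_i/(d_o+d_i))² = 0.610;  ∂f/∂d_i = (d_o/(d_o+d_i))² = 0.0481
δf = √((∂f/∂d_o · δd_o)² + (∂f/∂d_i · δd_i)²) = √(1.12 + 0.103) = 1.11 cm

1.11 cm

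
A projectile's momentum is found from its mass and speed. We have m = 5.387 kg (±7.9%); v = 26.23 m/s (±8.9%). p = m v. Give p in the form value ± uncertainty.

141.3 ± 16.8 kg·m/s

Each factor contributes (exponent × relative error)² to (δp/p)²:
  (1·δm/m)² = (1×0.0790)² = 0.00624;  (1·δv/v)² = (1×0.0890)² = 0.00792
δp/p = √(0.0142) = 0.119
p = 141.3 kg·m/s, so δp = 0.119 × 141.3 = 16.8 kg·m/s.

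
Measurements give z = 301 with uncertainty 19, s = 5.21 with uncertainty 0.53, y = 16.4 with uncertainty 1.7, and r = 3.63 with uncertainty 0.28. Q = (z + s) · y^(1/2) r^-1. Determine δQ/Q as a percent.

Let u = z + s = 306. δu = √(δz² + δs²) = √(361 + 0.281) = 19.0, so δu/u = 0.0621.
Q is then a monomial in u, y, r:
δQ/Q = √((δu/u)² + (½·δy/y)² + (-1·δr/r)²) = √(0.00385 + 0.00269 + 0.00595) = 0.112

11.2%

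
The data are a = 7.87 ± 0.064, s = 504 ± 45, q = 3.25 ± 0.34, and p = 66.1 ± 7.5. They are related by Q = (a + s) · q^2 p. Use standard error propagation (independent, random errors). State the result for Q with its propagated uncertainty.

(3.57 ± 0.907) × 10^5

Let u = a + s = 512. δu = √(δa² + δs²) = √(0.00410 + 2020) = 45.0, so δu/u = 0.0879.
Q is then a monomial in u, q, p:
δQ/Q = √((δu/u)² + (2·δq/q)² + (1·δp/p)²) = √(0.00773 + 0.0438 + 0.0129) = 0.254
Q = 3.57e+05, so δQ = 0.254 × 3.57e+05 = 90700.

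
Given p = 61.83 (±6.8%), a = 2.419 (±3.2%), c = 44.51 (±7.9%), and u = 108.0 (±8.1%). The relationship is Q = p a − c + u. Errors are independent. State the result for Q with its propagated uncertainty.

213.1 ± 14.7

Let w = p·a = 149.6. δw/w = √((1·δp/p)² + (1·δa/a)²) = √(0.00462 + 0.00102) = 0.0752, so δw = 11.2.
Q = w − c + u: δQ = √(δw² + δc² + δu²) = √(126 + 12.4 + 76.5) = 14.7
Q = 213.1.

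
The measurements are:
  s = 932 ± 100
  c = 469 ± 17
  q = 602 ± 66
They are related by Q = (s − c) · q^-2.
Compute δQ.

Let u = s − c = 463. δu = √(δs² + δc²) = √(10000 + 289) = 101, so δu/u = 0.219.
Q is then a monomial in u, q:
δQ/Q = √((δu/u)² + (-2·δq/q)²) = √(0.0480 + 0.0481) = 0.310
Q = 0.00128, so δQ = 0.310 × 0.00128 = 0.000396.

0.000396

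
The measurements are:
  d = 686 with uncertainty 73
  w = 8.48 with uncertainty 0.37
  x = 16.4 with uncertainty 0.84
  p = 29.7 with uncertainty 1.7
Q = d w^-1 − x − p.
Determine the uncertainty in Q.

9.50

Let h = d·w^-1 = 80.9. δh/h = √((1·δd/d)² + (-1·δw/w)²) = √(0.0113 + 0.00190) = 0.115, so δh = 9.30.
Q = h − x − p: δQ = √(δh² + δx² + δp²) = √(86.6 + 0.706 + 2.89) = 9.50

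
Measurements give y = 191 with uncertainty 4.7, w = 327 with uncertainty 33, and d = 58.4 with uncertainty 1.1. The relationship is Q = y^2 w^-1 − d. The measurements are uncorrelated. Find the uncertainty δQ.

Let p = y^2·w^-1 = 112. δp/p = √((2·δy/y)² + (-1·δw/w)²) = √(0.00242 + 0.0102) = 0.112, so δp = 12.5.
Q = p − d: δQ = √(δp² + δd²) = √(157 + 1.21) = 12.6

12.6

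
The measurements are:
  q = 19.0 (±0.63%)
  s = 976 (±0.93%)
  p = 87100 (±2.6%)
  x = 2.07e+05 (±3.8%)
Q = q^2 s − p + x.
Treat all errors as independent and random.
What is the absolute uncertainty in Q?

Let w = q^2·s = 3.52e+05. δw/w = √((2·δq/q)² + (1·δs/s)²) = √(0.000159 + 8.65e-05) = 0.0157, so δw = 5520.
Q = w − p + x: δQ = √(δw² + δp² + δx²) = √(3.04e+07 + 5.13e+06 + 6.19e+07) = 9870

9870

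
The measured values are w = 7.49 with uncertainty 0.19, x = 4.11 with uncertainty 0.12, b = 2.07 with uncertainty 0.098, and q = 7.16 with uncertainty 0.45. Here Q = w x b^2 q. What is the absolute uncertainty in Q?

113

For a monomial Q ∝ w, x, b^2, q, fractional errors add in quadrature:
  (1·δw/w)² = (1×0.0254)² = 0.000643;  (1·δx/x)² = (1×0.0292)² = 0.000852;  (2·δb/b)² = (2×0.0473)² = 0.00897;  (1·δq/q)² = (1×0.0628)² = 0.00395
δQ/Q = √(0.0144) = 0.120
Q = 944, so δQ = 0.120 × 944 = 113.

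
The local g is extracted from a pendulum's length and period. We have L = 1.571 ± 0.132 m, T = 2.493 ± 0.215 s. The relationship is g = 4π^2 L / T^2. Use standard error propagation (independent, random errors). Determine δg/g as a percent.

19.2%

Relative error in a monomial: (δg/g)² = Σ (nᵢ · δxᵢ/xᵢ)².
  (1·δL/L)² = (1×0.0840)² = 0.00706;  (-2·δT/T)² = (-2×0.0862)² = 0.0298
δg/g = √(0.0368) = 0.192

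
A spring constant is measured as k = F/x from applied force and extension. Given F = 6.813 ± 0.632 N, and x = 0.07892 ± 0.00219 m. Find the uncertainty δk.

8.36 N/m

Products/powers → add relative errors in quadrature, weighted by exponent:
  (1·δF/F)² = (1×0.0928)² = 0.00861;  (-1·δx/x)² = (-1×0.0277)² = 0.000770
δk/k = √(0.00938) = 0.0968
k = 86.33 N/m, so δk = 0.0968 × 86.33 = 8.36 N/m.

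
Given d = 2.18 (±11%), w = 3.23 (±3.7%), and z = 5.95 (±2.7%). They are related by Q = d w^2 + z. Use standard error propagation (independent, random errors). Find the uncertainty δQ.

Let p = d·w^2 = 22.7. δp/p = √((1·δd/d)² + (2·δw/w)²) = √(0.0121 + 0.00548) = 0.133, so δp = 3.02.
Q = p + z: δQ = √(δp² + δz²) = √(9.09 + 0.0258) = 3.02

3.02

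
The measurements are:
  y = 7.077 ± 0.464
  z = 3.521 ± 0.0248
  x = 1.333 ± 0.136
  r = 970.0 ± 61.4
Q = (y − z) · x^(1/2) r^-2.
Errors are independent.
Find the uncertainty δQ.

Let u = y − z = 3.556. δu = √(δy² + δz²) = √(0.215 + 0.000615) = 0.465, so δu/u = 0.131.
Q is then a monomial in u, x, r:
δQ/Q = √((δu/u)² + (½·δx/x)² + (-2·δr/r)²) = √(0.0171 + 0.00260 + 0.0160) = 0.189
Q = 4.363e-06, so δQ = 0.189 × 4.363e-06 = 8.25e-07.

8.25e-07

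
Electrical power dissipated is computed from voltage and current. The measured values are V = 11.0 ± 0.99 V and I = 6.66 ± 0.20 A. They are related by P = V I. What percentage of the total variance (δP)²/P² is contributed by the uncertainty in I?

(δP/P)² = (1·δV/V)² + (1·δI/I)²
  V term: (1×0.0900)² = 0.00810
  I term: (1×0.0300)² = 0.000902
Total = 0.00900. Share from I = 0.000902/0.00900 = 0.100.

10.0%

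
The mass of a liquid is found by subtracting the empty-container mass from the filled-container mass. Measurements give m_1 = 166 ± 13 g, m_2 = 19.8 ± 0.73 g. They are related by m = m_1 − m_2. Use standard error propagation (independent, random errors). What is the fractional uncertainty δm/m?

0.0891

Each term contributes (cᵢ δxᵢ)² to (δm)²:
  (δm_1)² = 169;  (δm_2)² = 0.533
δm = √(170) = 13.0 g
m = 146 g, so δm/m = 13.0/146 = 0.0891.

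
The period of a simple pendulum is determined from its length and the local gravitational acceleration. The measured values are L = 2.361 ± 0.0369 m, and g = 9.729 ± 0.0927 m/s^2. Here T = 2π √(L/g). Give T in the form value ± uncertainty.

3.095 ± 0.0283 s

Products/powers → add relative errors in quadrature, weighted by exponent:
  (½·δL/L)² = (0.5×0.0156)² = 6.11e-05;  (−½·δg/g)² = (-0.5×0.00953)² = 2.27e-05
δT/T = √(8.38e-05) = 0.00915
T = 3.095 s, so δT = 0.00915 × 3.095 = 0.0283 s.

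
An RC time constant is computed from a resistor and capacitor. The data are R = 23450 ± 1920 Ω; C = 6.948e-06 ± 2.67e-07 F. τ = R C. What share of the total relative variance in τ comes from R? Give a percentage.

81.9%

(δτ/τ)² = (1·δR/R)² + (1·δC/C)²
  R term: (1×0.0819)² = 0.00670
  C term: (1×0.0384)² = 0.00148
Total = 0.00818. Share from R = 0.00670/0.00818 = 0.819.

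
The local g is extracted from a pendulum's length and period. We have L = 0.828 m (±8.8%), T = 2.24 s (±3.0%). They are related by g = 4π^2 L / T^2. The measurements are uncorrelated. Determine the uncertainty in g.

0.694 m/s^2

For a monomial g ∝ L, T^-2, fractional errors add in quadrature:
  (1·δL/L)² = (1×0.0880)² = 0.00774;  (-2·δT/T)² = (-2×0.0300)² = 0.00360
δg/g = √(0.0113) = 0.107
g = 6.51 m/s^2, so δg = 0.107 × 6.51 = 0.694 m/s^2.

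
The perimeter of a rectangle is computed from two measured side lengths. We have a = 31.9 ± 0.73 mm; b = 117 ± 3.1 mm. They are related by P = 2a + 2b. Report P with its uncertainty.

Absolute uncertainties add in quadrature for a linear combination:
  (2·δa)² = 2.13;  (2·δb)² = 38.4
δP = √(40.6) = 6.37 mm
P = 298 mm.

298 ± 6.37 mm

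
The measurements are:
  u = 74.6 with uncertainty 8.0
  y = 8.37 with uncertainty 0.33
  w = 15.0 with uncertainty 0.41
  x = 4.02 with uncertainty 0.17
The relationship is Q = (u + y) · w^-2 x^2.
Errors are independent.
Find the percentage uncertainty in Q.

Let h = u + y = 83.0. δh = √(δu² + δy²) = √(64.0 + 0.109) = 8.01, so δh/h = 0.0965.
Q is then a monomial in h, w, x:
δQ/Q = √((δh/h)² + (-2·δw/w)² + (2·δx/x)²) = √(0.00931 + 0.00299 + 0.00715) = 0.139

13.9%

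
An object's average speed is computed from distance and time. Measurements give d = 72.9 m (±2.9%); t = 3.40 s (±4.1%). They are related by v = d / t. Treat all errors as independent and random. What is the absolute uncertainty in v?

Products/powers → add relative errors in quadrature, weighted by exponent:
  (1·δd/d)² = (1×0.0290)² = 0.000841;  (-1·δt/t)² = (-1×0.0410)² = 0.00168
δv/v = √(0.00252) = 0.0502
v = 21.4 m/s, so δv = 0.0502 × 21.4 = 1.08 m/s.

1.08 m/s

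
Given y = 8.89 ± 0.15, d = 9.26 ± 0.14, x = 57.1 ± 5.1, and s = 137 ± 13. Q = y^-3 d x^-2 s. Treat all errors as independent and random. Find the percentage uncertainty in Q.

20.9%

Products/powers → add relative errors in quadrature, weighted by exponent:
  (-3·δy/y)² = (-3×0.0169)² = 0.00256;  (1·δd/d)² = (1×0.0151)² = 0.000229;  (-2·δx/x)² = (-2×0.0893)² = 0.0319;  (1·δs/s)² = (1×0.0949)² = 0.00900
δQ/Q = √(0.0437) = 0.209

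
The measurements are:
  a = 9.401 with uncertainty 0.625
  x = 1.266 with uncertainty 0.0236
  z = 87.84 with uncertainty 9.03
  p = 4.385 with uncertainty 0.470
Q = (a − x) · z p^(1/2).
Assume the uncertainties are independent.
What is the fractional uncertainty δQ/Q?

0.139

Let u = a − x = 8.135. δu = √(δa² + δx²) = √(0.391 + 0.000557) = 0.625, so δu/u = 0.0769.
Q is then a monomial in u, z, p:
δQ/Q = √((δu/u)² + (1·δz/z)² + (½·δp/p)²) = √(0.00591 + 0.0106 + 0.00287) = 0.139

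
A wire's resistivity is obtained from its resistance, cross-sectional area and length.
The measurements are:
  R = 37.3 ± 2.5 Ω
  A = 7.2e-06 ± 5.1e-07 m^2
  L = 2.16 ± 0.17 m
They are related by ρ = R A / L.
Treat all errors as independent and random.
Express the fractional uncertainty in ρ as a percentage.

12.5%

Relative error in a monomial: (δρ/ρ)² = Σ (nᵢ · δxᵢ/xᵢ)².
  (1·δR/R)² = (1×0.0670)² = 0.00449;  (1·δA/A)² = (1×0.0708)² = 0.00502;  (-1·δL/L)² = (-1×0.0787)² = 0.00619
δρ/ρ = √(0.0157) = 0.125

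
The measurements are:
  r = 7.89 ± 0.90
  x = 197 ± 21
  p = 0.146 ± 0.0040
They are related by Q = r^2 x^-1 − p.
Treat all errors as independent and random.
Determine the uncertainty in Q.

0.0797

Let w = r^2·x^-1 = 0.316. δw/w = √((2·δr/r)² + (-1·δx/x)²) = √(0.0520 + 0.0114) = 0.252, so δw = 0.0796.
Q = w − p: δQ = √(δw² + δp²) = √(0.00633 + 1.6e-05) = 0.0797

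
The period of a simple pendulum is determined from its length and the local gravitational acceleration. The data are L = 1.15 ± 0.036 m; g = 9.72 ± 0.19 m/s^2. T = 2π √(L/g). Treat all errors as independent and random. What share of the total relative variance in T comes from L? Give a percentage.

(δT/T)² = (½·δL/L)² + (−½·δg/g)²
  L term: (0.5×0.0313)² = 0.000245
  g term: (-0.5×0.0195)² = 9.55e-05
Total = 0.000341. Share from L = 0.000245/0.000341 = 0.719.

71.9%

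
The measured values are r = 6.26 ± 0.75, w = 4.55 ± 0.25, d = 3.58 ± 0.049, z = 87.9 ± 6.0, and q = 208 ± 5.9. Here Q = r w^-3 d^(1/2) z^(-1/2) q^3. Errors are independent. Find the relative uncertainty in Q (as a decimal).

0.224

For a monomial Q ∝ r, w^-3, d^(1/2), z^(-1/2), q^3, fractional errors add in quadrature:
  (1·δr/r)² = (1×0.120)² = 0.0144;  (-3·δw/w)² = (-3×0.0549)² = 0.0272;  (½·δd/d)² = (0.5×0.0137)² = 4.68e-05;  (−½·δz/z)² = (-0.5×0.0683)² = 0.00116;  (3·δq/q)² = (3×0.0284)² = 0.00724
δQ/Q = √(0.0500) = 0.224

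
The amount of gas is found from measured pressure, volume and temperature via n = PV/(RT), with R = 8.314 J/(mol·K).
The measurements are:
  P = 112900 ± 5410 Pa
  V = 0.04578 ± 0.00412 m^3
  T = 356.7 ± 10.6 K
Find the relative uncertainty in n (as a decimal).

0.106

Each factor contributes (exponent × relative error)² to (δn/n)²:
  (1·δP/P)² = (1×0.0479)² = 0.00230;  (1·δV/V)² = (1×0.0900)² = 0.00810;  (-1·δT/T)² = (-1×0.0297)² = 0.000883
δn/n = √(0.0113) = 0.106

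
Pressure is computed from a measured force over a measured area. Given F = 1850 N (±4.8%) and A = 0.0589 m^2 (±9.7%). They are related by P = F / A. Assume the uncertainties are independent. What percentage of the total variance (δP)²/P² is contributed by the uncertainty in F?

(δP/P)² = (1·δF/F)² + (-1·δA/A)²
  F term: (1×0.0480)² = 0.00230
  A term: (-1×0.0970)² = 0.00941
Total = 0.0117. Share from F = 0.00230/0.0117 = 0.197.

19.7%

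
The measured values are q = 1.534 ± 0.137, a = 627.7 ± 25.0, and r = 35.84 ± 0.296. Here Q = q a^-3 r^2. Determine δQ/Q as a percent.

Q is a product of powers, so relative uncertainties combine in quadrature:
  (1·δq/q)² = (1×0.0893)² = 0.00798;  (-3·δa/a)² = (-3×0.0398)² = 0.0143;  (2·δr/r)² = (2×0.00826)² = 0.000273
δQ/Q = √(0.0225) = 0.150

15.0%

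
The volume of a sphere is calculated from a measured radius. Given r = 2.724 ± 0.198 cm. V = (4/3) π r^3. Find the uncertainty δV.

Relative error in a monomial: (δV/V)² = Σ (nᵢ · δxᵢ/xᵢ)².
  (3·δr/r)² = (3×0.0727)² = 0.0476
δV/V = √(0.0476) = 0.218
V = 84.67 cm^3, so δV = 0.218 × 84.67 = 18.5 cm^3.

18.5 cm^3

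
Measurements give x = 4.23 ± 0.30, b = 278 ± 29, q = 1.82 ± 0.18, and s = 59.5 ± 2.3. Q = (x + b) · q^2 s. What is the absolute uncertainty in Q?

Let u = x + b = 282. δu = √(δx² + δb²) = √(0.0900 + 841) = 29.0, so δu/u = 0.103.
Q is then a monomial in u, q, s:
δQ/Q = √((δu/u)² + (2·δq/q)² + (1·δs/s)²) = √(0.0106 + 0.0391 + 0.00149) = 0.226
Q = 55600, so δQ = 0.226 × 55600 = 12600.

12600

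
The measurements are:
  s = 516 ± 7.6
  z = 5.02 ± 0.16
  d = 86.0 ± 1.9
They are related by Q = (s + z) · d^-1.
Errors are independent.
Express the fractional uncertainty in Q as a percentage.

2.65%

Let u = s + z = 521. δu = √(δs² + δz²) = √(57.8 + 0.0256) = 7.60, so δu/u = 0.0146.
Q is then a monomial in u, d:
δQ/Q = √((δu/u)² + (-1·δd/d)²) = √(0.000213 + 0.000488) = 0.0265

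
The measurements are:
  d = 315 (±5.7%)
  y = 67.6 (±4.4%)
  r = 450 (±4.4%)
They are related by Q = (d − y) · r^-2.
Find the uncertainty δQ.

0.000140

Let u = d − y = 247. δu = √(δd² + δy²) = √(322 + 8.85) = 18.2, so δu/u = 0.0736.
Q is then a monomial in u, r:
δQ/Q = √((δu/u)² + (-2·δr/r)²) = √(0.00541 + 0.00774) = 0.115
Q = 0.00122, so δQ = 0.115 × 0.00122 = 0.000140.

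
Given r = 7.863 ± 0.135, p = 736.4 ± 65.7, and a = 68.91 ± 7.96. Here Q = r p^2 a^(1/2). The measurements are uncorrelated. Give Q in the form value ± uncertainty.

For a monomial Q ∝ r, p^2, a^(1/2), fractional errors add in quadrature:
  (1·δr/r)² = (1×0.0172)² = 0.000295;  (2·δp/p)² = (2×0.0892)² = 0.0318;  (½·δa/a)² = (0.5×0.116)² = 0.00334
δQ/Q = √(0.0355) = 0.188
Q = 3.54e+07, so δQ = 0.188 × 3.54e+07 = 6.67e+06.

(3.540 ± 0.667) × 10^7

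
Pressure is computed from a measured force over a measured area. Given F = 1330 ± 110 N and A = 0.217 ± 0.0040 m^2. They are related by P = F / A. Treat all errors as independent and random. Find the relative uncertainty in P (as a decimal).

Each factor contributes (exponent × relative error)² to (δP/P)²:
  (1·δF/F)² = (1×0.0827)² = 0.00684;  (-1·δA/A)² = (-1×0.0184)² = 0.000340
δP/P = √(0.00718) = 0.0847

0.0847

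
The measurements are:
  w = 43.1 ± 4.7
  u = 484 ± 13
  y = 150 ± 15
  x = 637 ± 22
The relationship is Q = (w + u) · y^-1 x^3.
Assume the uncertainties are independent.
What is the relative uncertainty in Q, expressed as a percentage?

14.6%

Let h = w + u = 527. δh = √(δw² + δu²) = √(22.1 + 169) = 13.8, so δh/h = 0.0262.
Q is then a monomial in h, y, x:
δQ/Q = √((δh/h)² + (-1·δy/y)² + (3·δx/x)²) = √(0.000688 + 0.0100 + 0.0107) = 0.146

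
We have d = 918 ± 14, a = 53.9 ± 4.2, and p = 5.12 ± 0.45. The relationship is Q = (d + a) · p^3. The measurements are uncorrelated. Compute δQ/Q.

Let u = d + a = 972. δu = √(δd² + δa²) = √(196 + 17.6) = 14.6, so δu/u = 0.0150.
Q is then a monomial in u, p:
δQ/Q = √((δu/u)² + (3·δp/p)²) = √(0.000226 + 0.0695) = 0.264

0.264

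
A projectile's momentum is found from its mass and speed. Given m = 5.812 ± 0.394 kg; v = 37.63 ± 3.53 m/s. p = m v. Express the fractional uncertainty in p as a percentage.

11.6%

Relative error in a monomial: (δp/p)² = Σ (nᵢ · δxᵢ/xᵢ)².
  (1·δm/m)² = (1×0.0678)² = 0.00460;  (1·δv/v)² = (1×0.0938)² = 0.00880
δp/p = √(0.0134) = 0.116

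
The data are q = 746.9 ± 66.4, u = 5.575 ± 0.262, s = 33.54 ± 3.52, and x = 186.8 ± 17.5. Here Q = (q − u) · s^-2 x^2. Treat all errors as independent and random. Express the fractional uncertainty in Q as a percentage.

Let w = q − u = 741.3. δw = √(δq² + δu²) = √(4410 + 0.0686) = 66.4, so δw/w = 0.0896.
Q is then a monomial in w, s, x:
δQ/Q = √((δw/w)² + (-2·δs/s)² + (2·δx/x)²) = √(0.00802 + 0.0441 + 0.0351) = 0.295

29.5%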